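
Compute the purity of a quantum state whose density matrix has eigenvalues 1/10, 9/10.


tr(rho^2) = sum of eigenvalues squared
= (1/10)^2 + (9/10)^2
= (1 + 81) / 100
= 82/100
= 0.8200

0.8200


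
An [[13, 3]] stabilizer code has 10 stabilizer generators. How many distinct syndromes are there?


Each stabilizer generator gives a binary (+1 or -1) measurement outcome.
With 10 independent generators:
Total syndromes = 2^10
= 1024

1024


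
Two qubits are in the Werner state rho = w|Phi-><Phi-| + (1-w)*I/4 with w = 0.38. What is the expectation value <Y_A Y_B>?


|Phi-> = (|00> - |11>)/sqrt(2)
For the pure Bell state, <Y_A Y_B> = +1 (Bell-state Pauli correlator).
The maximally-mixed part I/4 has tr(I/4 * P tensor P) = 0 for any traceless Pauli P.
So <Y_A Y_B>_rho = w * (+1) + (1 - w) * 0
= 0.38 * (+1)
= 0.3800

0.3800


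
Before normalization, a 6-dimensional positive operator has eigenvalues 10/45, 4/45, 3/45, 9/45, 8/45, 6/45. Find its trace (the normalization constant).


tr(M) = sum of eigenvalues
= 10/45 + 4/45 + 3/45 + 9/45 + 8/45 + 6/45
= 40/45
= 0.8889

0.8889


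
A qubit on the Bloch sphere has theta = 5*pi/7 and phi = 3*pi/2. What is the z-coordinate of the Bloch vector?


theta = 2.2440, phi = 4.7124
r_z = cos(theta) = -0.6235

-0.6235


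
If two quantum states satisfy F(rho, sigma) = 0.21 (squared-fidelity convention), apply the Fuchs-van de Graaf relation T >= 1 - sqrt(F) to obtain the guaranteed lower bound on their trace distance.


Fuchs-van de Graaf (squared-fidelity convention): 1 - sqrt(F) <= T <= sqrt(1 - F).
Lower bound: T >= 1 - sqrt(F)
sqrt(F) = sqrt(0.21) = 0.4583
T >= 1 - 0.4583
T >= 0.5417

0.5417


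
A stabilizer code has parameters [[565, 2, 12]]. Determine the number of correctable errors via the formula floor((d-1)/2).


Code parameters: [[565, 2, 12]], distance d = 12.
Number of correctable errors = floor((d-1)/2)
= floor((12 - 1)/2)
= floor(11/2)
= 5

5


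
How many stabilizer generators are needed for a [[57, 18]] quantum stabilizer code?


For an [[n,k]] stabilizer code:
Number of stabilizer generators = n - k
= 57 - 18
= 39

39


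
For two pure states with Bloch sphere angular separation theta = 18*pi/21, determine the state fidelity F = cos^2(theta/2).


For states separated by angle theta on Bloch sphere:
F = cos^2(theta/2)
theta = 18*pi/21 = 2.6928
theta/2 = 1.3464
cos(theta/2) = 0.2225
F = 0.0495

0.0495


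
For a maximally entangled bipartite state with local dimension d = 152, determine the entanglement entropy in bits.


For a maximally entangled state in d x d:
S = log2(d) = log2(152)
= 7.2479

7.2479


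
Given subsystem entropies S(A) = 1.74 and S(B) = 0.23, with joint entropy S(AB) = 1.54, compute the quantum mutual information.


I(A:B) = S(A) + S(B) - S(AB)
= 1.74 + 0.23 - 1.54
= 0.4300

0.4300


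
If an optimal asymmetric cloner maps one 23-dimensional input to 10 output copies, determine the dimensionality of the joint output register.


Output space = H^(tensor 10) where dim(H) = 23
dim = 23^10
= 529 (after 2 factors)
= 12167 (after 3 factors)
= 279841 (after 4 factors)
= 6436343 (after 5 factors)
= 148035889 (after 6 factors)
= 3404825447 (after 7 factors)
= 78310985281 (after 8 factors)
= 1801152661463 (after 9 factors)
= 41426511213649 (after 10 factors)
= 41426511213649

41426511213649


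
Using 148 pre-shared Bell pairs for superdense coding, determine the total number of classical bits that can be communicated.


Superdense coding allows 2 classical bits per shared entangled pair.
148 pair(s) -> 2 * 148 = 296 classical bits

296


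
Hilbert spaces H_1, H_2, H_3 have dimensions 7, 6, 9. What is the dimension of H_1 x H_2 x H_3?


dim(H_1 x H_2 x H_3) = 7 * 6 * 9
= 42 * 9
= 378

378


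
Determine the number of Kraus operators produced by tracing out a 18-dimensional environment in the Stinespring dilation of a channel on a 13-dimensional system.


Tracing out the environment in an orthonormal basis {|i>_E} gives Kraus operators K_i = <i|_E U |0>_E.
Number of Kraus operators = dim(H_env) = d_env
= 18

18


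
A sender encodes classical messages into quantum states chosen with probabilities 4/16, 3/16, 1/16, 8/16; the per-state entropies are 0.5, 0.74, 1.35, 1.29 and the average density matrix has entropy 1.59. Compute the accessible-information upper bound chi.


chi = S(rho) - sum_i p_i * S(rho_i)
Weighted entropy = 4/16 * 0.5 + 3/16 * 0.74 + 1/16 * 1.35 + 8/16 * 1.29
= 0.9931
chi = 1.59 - 0.9931
= 0.5969

0.5969


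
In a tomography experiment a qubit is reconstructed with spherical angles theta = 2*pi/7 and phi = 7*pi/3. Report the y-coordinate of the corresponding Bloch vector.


theta = 0.8976, phi = 7.3304
r_y = sin(theta)*sin(phi) = 0.7818 * 0.8660
r_y = 0.6771

0.6771


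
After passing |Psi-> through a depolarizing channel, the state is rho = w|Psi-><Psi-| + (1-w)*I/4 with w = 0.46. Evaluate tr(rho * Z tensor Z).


|Psi-> = (|01> - |10>)/sqrt(2)
For the pure Bell state, <Z_A Z_B> = -1 (Bell-state Pauli correlator).
The maximally-mixed part I/4 has tr(I/4 * P tensor P) = 0 for any traceless Pauli P.
So <Z_A Z_B>_rho = w * (-1) + (1 - w) * 0
= 0.46 * (-1)
= -0.4600

-0.4600


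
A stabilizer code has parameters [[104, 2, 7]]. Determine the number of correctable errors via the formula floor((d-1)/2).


Code parameters: [[104, 2, 7]], distance d = 7.
Number of correctable errors = floor((d-1)/2)
= floor((7 - 1)/2)
= floor(6/2)
= 3

3


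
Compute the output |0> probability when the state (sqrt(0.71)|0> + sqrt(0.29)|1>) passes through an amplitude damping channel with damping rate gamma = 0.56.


For amplitude damping with parameter gamma on state sqrt(a)|0> + sqrt(b)|1>:
alpha^2 = 0.71, beta^2 = 0.29
P(|0>) = alpha^2 + gamma * beta^2
= 0.71 + 0.56 * 0.29
= 0.71 + 0.1624
= 0.8724

0.8724


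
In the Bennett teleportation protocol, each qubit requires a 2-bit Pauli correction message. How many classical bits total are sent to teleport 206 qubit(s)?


Quantum teleportation requires 2 classical bits per qubit teleported.
206 qubit(s) -> 2 * 206 = 412 classical bits

412


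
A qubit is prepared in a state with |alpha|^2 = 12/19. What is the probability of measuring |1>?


|alpha|^2 = 12/19 = 0.6316
|beta|^2 = 1 - 12/19 = 7/19 = 0.3684
P(|1>) = |beta|^2 = 0.3684

0.3684


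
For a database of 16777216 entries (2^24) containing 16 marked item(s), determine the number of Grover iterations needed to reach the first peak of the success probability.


After j Grover iterations the success probability is P(j) = sin^2((2j+1)*theta), where sin(theta) = sqrt(k/N).
N = 2^24 = 16777216, k = 16
sin(theta) = sqrt(k/N) = 0.0009765625
theta = arcsin(sqrt(k/N)) = 0.0009765626552 rad
P(j) reaches its first maximum when (2j+1)*theta is as close as possible to pi/2, i.e. j = round(pi/(4*theta) - 1/2).
pi/(4*theta) - 1/2 = 803.7476
(For comparison, the common estimate pi/4 * sqrt(N/k) = 804.2477; the exact maximiser is used here.)
Optimal iterations = 804

804


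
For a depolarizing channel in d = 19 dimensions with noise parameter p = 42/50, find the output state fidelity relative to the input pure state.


F = (1-p) + p/d
= (1 - 0.8400) + 0.8400/19
= 0.1600 + 0.0442
= 0.2042

0.2042


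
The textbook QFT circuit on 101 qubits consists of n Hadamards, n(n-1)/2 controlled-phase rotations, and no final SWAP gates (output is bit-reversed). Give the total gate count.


Hadamard gates: 101
Controlled rotations: n*(n-1)/2 = 101*100/2 = 5050
SWAP gates: 0 (omitted)
Total = 101 + 5050
= 5151

5151


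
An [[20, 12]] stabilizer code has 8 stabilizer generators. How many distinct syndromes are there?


Each stabilizer generator gives a binary (+1 or -1) measurement outcome.
With 8 independent generators:
Total syndromes = 2^8
= 256

256


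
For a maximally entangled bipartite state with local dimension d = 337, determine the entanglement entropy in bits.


For a maximally entangled state in d x d:
S = log2(d) = log2(337)
= 8.3966

8.3966


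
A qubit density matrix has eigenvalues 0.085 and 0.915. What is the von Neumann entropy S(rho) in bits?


S = -p*log2(p) - (1-p)*log2(1-p)
p = 0.0850, 1-p = 0.9150
= -0.0850 * log2(0.0850) - 0.9150 * log2(0.9150)
= -(-0.3023) - (-0.1173)
= 0.4196

0.4196


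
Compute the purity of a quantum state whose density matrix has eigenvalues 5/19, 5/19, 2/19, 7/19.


tr(rho^2) = sum of eigenvalues squared
= (5/19)^2 + (5/19)^2 + (2/19)^2 + (7/19)^2
= (25 + 25 + 4 + 49) / 361
= 103/361
= 0.2853

0.2853


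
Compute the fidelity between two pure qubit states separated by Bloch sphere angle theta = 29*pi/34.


For states separated by angle theta on Bloch sphere:
F = cos^2(theta/2)
theta = 29*pi/34 = 2.6796
theta/2 = 1.3398
cos(theta/2) = 0.2290
F = 0.0524

0.0524


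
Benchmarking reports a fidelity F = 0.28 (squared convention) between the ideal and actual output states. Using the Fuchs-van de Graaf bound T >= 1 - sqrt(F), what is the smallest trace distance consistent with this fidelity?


Fuchs-van de Graaf (squared-fidelity convention): 1 - sqrt(F) <= T <= sqrt(1 - F).
Lower bound: T >= 1 - sqrt(F)
sqrt(F) = sqrt(0.28) = 0.5292
T >= 1 - 0.5292
T >= 0.4708

0.4708


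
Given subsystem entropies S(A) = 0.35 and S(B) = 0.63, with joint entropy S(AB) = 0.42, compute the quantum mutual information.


I(A:B) = S(A) + S(B) - S(AB)
= 0.35 + 0.63 - 0.42
= 0.5600

0.5600


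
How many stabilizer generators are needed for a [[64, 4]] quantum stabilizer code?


For an [[n,k]] stabilizer code:
Number of stabilizer generators = n - k
= 64 - 4
= 60

60


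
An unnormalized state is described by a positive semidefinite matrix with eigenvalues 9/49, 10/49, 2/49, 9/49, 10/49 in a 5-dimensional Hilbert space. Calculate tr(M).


tr(M) = sum of eigenvalues
= 9/49 + 10/49 + 2/49 + 9/49 + 10/49
= 40/49
= 0.8163

0.8163


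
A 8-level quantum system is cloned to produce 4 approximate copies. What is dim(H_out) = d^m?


Output space = H^(tensor 4) where dim(H) = 8
dim = 8^4
= 64 (after 2 factors)
= 512 (after 3 factors)
= 4096 (after 4 factors)
= 4096

4096


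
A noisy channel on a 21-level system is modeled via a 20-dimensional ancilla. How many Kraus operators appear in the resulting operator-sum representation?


Tracing out the environment in an orthonormal basis {|i>_E} gives Kraus operators K_i = <i|_E U |0>_E.
Number of Kraus operators = dim(H_env) = d_env
= 20

20


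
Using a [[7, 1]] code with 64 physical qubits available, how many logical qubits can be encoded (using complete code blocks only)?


Each code block uses 7 physical qubits for 1 logical qubit(s).
Number of complete blocks = floor(64 / 7) = 9
Logical qubits = 9 * 1
= 9

9


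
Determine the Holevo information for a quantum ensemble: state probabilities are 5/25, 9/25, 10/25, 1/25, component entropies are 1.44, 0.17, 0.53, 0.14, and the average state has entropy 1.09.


chi = S(rho) - sum_i p_i * S(rho_i)
Weighted entropy = 5/25 * 1.44 + 9/25 * 0.17 + 10/25 * 0.53 + 1/25 * 0.14
= 0.5668
chi = 1.09 - 0.5668
= 0.5232

0.5232


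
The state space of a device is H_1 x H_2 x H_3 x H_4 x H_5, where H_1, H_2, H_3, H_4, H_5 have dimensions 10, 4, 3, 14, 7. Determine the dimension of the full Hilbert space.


dim(H_1 x H_2 x H_3 x H_4 x H_5) = 10 * 4 * 3 * 14 * 7
= 40 * 3 * 14 * 7
= 120 * 14 * 7
= 1680 * 7
= 11760

11760


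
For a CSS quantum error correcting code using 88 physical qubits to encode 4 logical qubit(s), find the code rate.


Code rate R = k/n
= 4/88
= 0.0455

0.0455


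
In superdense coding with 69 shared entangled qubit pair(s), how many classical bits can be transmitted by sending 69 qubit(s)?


Superdense coding allows 2 classical bits per shared entangled pair.
69 pair(s) -> 2 * 69 = 138 classical bits

138


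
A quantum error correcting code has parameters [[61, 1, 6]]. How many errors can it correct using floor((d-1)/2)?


Code parameters: [[61, 1, 6]], distance d = 6.
Number of correctable errors = floor((d-1)/2)
= floor((6 - 1)/2)
= floor(5/2)
= 2

2


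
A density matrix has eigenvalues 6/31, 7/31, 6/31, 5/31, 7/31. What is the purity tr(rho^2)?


tr(rho^2) = sum of eigenvalues squared
= (6/31)^2 + (7/31)^2 + (6/31)^2 + (5/31)^2 + (7/31)^2
= (36 + 49 + 36 + 25 + 49) / 961
= 195/961
= 0.2029

0.2029


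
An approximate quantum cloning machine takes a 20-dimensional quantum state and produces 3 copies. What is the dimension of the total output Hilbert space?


Output space = H^(tensor 3) where dim(H) = 20
dim = 20^3
= 400 (after 2 factors)
= 8000 (after 3 factors)
= 8000

8000


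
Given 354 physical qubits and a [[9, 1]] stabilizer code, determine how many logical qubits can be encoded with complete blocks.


Each code block uses 9 physical qubits for 1 logical qubit(s).
Number of complete blocks = floor(354 / 9) = 39
Logical qubits = 39 * 1
= 39

39


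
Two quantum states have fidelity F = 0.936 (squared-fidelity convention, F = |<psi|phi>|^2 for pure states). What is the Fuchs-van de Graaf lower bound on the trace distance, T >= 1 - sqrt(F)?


Fuchs-van de Graaf (squared-fidelity convention): 1 - sqrt(F) <= T <= sqrt(1 - F).
Lower bound: T >= 1 - sqrt(F)
sqrt(F) = sqrt(0.936) = 0.9675
T >= 1 - 0.9675
T >= 0.0325

0.0325


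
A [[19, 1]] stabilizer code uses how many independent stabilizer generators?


For an [[n,k]] stabilizer code:
Number of stabilizer generators = n - k
= 19 - 1
= 18

18


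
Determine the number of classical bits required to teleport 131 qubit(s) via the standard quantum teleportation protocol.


Quantum teleportation requires 2 classical bits per qubit teleported.
131 qubit(s) -> 2 * 131 = 262 classical bits

262


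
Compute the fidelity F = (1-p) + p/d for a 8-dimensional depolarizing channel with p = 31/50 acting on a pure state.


F = (1-p) + p/d
= (1 - 0.6200) + 0.6200/8
= 0.3800 + 0.0775
= 0.4575

0.4575


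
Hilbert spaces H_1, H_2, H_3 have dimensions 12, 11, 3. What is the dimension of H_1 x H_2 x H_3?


dim(H_1 x H_2 x H_3) = 12 * 11 * 3
= 132 * 3
= 396

396


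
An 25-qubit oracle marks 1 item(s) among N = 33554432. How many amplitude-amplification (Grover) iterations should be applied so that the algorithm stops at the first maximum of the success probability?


After j Grover iterations the success probability is P(j) = sin^2((2j+1)*theta), where sin(theta) = sqrt(k/N).
N = 2^25 = 33554432, k = 1
sin(theta) = sqrt(k/N) = 0.0001726334915
theta = arcsin(sqrt(k/N)) = 0.0001726334924 rad
P(j) reaches its first maximum when (2j+1)*theta is as close as possible to pi/2, i.e. j = round(pi/(4*theta) - 1/2).
pi/(4*theta) - 1/2 = 4549.0121
(For comparison, the common estimate pi/4 * sqrt(N/k) = 4549.5121; the exact maximiser is used here.)
Optimal iterations = 4549

4549


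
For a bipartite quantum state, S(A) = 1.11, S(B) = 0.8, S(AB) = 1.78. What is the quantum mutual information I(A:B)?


I(A:B) = S(A) + S(B) - S(AB)
= 1.11 + 0.8 - 1.78
= 0.1300

0.1300


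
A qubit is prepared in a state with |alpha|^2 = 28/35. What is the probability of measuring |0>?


|alpha|^2 = 28/35 = 0.8000
|beta|^2 = 1 - 28/35 = 7/35 = 0.2000
P(|0>) = |alpha|^2 = 0.8000

0.8000


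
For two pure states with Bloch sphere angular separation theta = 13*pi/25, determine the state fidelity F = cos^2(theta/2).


For states separated by angle theta on Bloch sphere:
F = cos^2(theta/2)
theta = 13*pi/25 = 1.6336
theta/2 = 0.8168
cos(theta/2) = 0.6845
F = 0.4686

0.4686


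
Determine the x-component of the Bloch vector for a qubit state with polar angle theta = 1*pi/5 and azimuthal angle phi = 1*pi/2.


theta = 0.6283, phi = 1.5708
r_x = sin(theta)*cos(phi) = 0.5878 * 0.0000
r_x = 0.0000

0.0000


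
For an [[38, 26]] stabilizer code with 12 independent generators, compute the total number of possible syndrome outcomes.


Each stabilizer generator gives a binary (+1 or -1) measurement outcome.
With 12 independent generators:
Total syndromes = 2^12
= 4096

4096


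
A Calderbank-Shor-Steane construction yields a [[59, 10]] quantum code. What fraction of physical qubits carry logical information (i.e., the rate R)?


Code rate R = k/n
= 10/59
= 0.1695

0.1695


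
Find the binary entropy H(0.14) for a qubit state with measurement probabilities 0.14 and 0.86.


S = -p*log2(p) - (1-p)*log2(1-p)
p = 0.1400, 1-p = 0.8600
= -0.1400 * log2(0.1400) - 0.8600 * log2(0.8600)
= -(-0.3971) - (-0.1871)
= 0.5842

0.5842


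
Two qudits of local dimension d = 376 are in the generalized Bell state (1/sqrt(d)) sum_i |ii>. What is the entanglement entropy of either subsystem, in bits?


For a maximally entangled state in d x d:
S = log2(d) = log2(376)
= 8.5546

8.5546


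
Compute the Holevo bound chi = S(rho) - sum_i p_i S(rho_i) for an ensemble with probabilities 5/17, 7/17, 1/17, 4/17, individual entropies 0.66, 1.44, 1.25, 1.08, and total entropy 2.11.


chi = S(rho) - sum_i p_i * S(rho_i)
Weighted entropy = 5/17 * 0.66 + 7/17 * 1.44 + 1/17 * 1.25 + 4/17 * 1.08
= 1.1147
chi = 2.11 - 1.1147
= 0.9953

0.9953


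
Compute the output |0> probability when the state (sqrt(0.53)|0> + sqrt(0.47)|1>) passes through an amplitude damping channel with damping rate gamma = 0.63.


For amplitude damping with parameter gamma on state sqrt(a)|0> + sqrt(b)|1>:
alpha^2 = 0.53, beta^2 = 0.47
P(|0>) = alpha^2 + gamma * beta^2
= 0.53 + 0.63 * 0.47
= 0.53 + 0.2961
= 0.8261

0.8261


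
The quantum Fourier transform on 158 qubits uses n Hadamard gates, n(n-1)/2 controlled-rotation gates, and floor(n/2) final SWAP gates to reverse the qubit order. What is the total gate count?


Hadamard gates: 158
Controlled rotations: n*(n-1)/2 = 158*157/2 = 12403
SWAP gates: floor(n/2) = floor(158/2) = 79
Total = 158 + 12403 + 79
= 12640

12640


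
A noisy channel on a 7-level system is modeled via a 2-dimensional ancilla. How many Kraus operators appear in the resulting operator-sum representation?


Tracing out the environment in an orthonormal basis {|i>_E} gives Kraus operators K_i = <i|_E U |0>_E.
Number of Kraus operators = dim(H_env) = d_env
= 2

2


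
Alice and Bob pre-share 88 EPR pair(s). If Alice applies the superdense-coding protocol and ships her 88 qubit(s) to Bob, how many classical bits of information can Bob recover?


Superdense coding allows 2 classical bits per shared entangled pair.
88 pair(s) -> 2 * 88 = 176 classical bits

176


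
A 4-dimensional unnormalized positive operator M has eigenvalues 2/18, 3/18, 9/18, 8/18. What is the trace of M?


tr(M) = sum of eigenvalues
= 2/18 + 3/18 + 9/18 + 8/18
= 22/18
= 1.2222

1.2222


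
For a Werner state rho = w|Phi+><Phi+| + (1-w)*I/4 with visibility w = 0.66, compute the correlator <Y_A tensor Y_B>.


|Phi+> = (|00> + |11>)/sqrt(2)
For the pure Bell state, <Y_A Y_B> = -1 (Bell-state Pauli correlator).
The maximally-mixed part I/4 has tr(I/4 * P tensor P) = 0 for any traceless Pauli P.
So <Y_A Y_B>_rho = w * (-1) + (1 - w) * 0
= 0.66 * (-1)
= -0.6600

-0.6600


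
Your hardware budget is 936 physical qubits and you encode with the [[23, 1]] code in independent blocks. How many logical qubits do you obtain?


Each code block uses 23 physical qubits for 1 logical qubit(s).
Number of complete blocks = floor(936 / 23) = 40
Logical qubits = 40 * 1
= 40

40


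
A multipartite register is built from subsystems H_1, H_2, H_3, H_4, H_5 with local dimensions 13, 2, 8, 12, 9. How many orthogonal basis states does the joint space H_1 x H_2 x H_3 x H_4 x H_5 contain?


dim(H_1 x H_2 x H_3 x H_4 x H_5) = 13 * 2 * 8 * 12 * 9
= 26 * 8 * 12 * 9
= 208 * 12 * 9
= 2496 * 9
= 22464

22464


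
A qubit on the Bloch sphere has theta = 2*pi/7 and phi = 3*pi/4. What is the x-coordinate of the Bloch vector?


theta = 0.8976, phi = 2.3562
r_x = sin(theta)*cos(phi) = 0.7818 * -0.7071
r_x = -0.5528

-0.5528


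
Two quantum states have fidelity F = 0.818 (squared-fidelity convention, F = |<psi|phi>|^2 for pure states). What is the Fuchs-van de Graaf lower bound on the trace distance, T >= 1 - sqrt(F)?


Fuchs-van de Graaf (squared-fidelity convention): 1 - sqrt(F) <= T <= sqrt(1 - F).
Lower bound: T >= 1 - sqrt(F)
sqrt(F) = sqrt(0.818) = 0.9044
T >= 1 - 0.9044
T >= 0.0956

0.0956


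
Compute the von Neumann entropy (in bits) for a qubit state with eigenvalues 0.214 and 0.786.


S = -p*log2(p) - (1-p)*log2(1-p)
p = 0.2140, 1-p = 0.7860
= -0.2140 * log2(0.2140) - 0.7860 * log2(0.7860)
= -(-0.4760) - (-0.2731)
= 0.7491

0.7491


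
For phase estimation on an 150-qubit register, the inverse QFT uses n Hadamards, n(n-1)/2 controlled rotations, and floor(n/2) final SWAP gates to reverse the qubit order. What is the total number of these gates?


Hadamard gates: 150
Controlled rotations: n*(n-1)/2 = 150*149/2 = 11175
SWAP gates: floor(n/2) = floor(150/2) = 75
Total = 150 + 11175 + 75
= 11400

11400


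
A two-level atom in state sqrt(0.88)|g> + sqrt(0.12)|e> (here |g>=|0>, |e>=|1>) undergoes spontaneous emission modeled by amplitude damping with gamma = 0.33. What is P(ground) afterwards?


For amplitude damping with parameter gamma on state sqrt(a)|0> + sqrt(b)|1>:
alpha^2 = 0.88, beta^2 = 0.12
P(|0>) = alpha^2 + gamma * beta^2
= 0.88 + 0.33 * 0.12
= 0.88 + 0.0396
= 0.9196

0.9196


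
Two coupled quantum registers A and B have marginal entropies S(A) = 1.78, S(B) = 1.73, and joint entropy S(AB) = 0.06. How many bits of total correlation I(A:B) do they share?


I(A:B) = S(A) + S(B) - S(AB)
= 1.78 + 1.73 - 0.06
= 3.4500

3.4500


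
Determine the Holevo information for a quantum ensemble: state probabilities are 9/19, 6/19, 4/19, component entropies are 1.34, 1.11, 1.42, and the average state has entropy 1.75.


chi = S(rho) - sum_i p_i * S(rho_i)
Weighted entropy = 9/19 * 1.34 + 6/19 * 1.11 + 4/19 * 1.42
= 1.2842
chi = 1.75 - 1.2842
= 0.4658

0.4658


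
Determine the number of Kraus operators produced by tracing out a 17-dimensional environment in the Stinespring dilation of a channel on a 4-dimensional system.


Tracing out the environment in an orthonormal basis {|i>_E} gives Kraus operators K_i = <i|_E U |0>_E.
Number of Kraus operators = dim(H_env) = d_env
= 17

17


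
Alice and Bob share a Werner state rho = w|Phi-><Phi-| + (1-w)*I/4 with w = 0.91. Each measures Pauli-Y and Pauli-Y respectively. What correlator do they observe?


|Phi-> = (|00> - |11>)/sqrt(2)
For the pure Bell state, <Y_A Y_B> = +1 (Bell-state Pauli correlator).
The maximally-mixed part I/4 has tr(I/4 * P tensor P) = 0 for any traceless Pauli P.
So <Y_A Y_B>_rho = w * (+1) + (1 - w) * 0
= 0.91 * (+1)
= 0.9100

0.9100


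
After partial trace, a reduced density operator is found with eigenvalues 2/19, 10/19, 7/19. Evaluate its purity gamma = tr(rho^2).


tr(rho^2) = sum of eigenvalues squared
= (2/19)^2 + (10/19)^2 + (7/19)^2
= (4 + 100 + 49) / 361
= 153/361
= 0.4238

0.4238


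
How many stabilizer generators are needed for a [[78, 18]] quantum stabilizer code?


For an [[n,k]] stabilizer code:
Number of stabilizer generators = n - k
= 78 - 18
= 60

60


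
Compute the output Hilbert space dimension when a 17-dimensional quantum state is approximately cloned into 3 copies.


Output space = H^(tensor 3) where dim(H) = 17
dim = 17^3
= 289 (after 2 factors)
= 4913 (after 3 factors)
= 4913

4913


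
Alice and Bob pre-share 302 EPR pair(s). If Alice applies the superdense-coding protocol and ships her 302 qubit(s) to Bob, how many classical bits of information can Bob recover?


Superdense coding allows 2 classical bits per shared entangled pair.
302 pair(s) -> 2 * 302 = 604 classical bits

604


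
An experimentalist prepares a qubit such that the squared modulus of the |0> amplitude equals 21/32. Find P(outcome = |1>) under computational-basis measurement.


|alpha|^2 = 21/32 = 0.6562
|beta|^2 = 1 - 21/32 = 11/32 = 0.3438
P(|1>) = |beta|^2 = 0.3438

0.3438


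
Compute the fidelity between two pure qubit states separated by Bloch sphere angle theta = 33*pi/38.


For states separated by angle theta on Bloch sphere:
F = cos^2(theta/2)
theta = 33*pi/38 = 2.7282
theta/2 = 1.3641
cos(theta/2) = 0.2052
F = 0.0421

0.0421


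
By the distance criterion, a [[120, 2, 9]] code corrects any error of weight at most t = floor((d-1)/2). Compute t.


Code parameters: [[120, 2, 9]], distance d = 9.
Number of correctable errors = floor((d-1)/2)
= floor((9 - 1)/2)
= floor(8/2)
= 4

4


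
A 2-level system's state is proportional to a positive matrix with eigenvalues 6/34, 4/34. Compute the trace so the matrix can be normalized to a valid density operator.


tr(M) = sum of eigenvalues
= 6/34 + 4/34
= 10/34
= 0.2941

0.2941


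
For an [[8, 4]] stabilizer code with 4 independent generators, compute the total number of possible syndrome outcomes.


Each stabilizer generator gives a binary (+1 or -1) measurement outcome.
With 4 independent generators:
Total syndromes = 2^4
= 16

16


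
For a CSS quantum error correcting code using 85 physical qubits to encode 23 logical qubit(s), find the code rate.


Code rate R = k/n
= 23/85
= 0.2706

0.2706


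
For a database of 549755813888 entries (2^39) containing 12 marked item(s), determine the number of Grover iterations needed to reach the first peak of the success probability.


After j Grover iterations the success probability is P(j) = sin^2((2j+1)*theta), where sin(theta) = sqrt(k/N).
N = 2^39 = 549755813888, k = 12
sin(theta) = sqrt(k/N) = 4.672030912e-06
theta = arcsin(sqrt(k/N)) = 4.672030912e-06 rad
P(j) reaches its first maximum when (2j+1)*theta is as close as possible to pi/2, i.e. j = round(pi/(4*theta) - 1/2).
pi/(4*theta) - 1/2 = 168105.8713
(For comparison, the common estimate pi/4 * sqrt(N/k) = 168106.3713; the exact maximiser is used here.)
Optimal iterations = 168106

168106


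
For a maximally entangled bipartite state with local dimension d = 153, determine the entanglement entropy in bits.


For a maximally entangled state in d x d:
S = log2(d) = log2(153)
= 7.2574

7.2574


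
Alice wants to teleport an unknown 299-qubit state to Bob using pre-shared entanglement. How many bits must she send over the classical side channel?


Quantum teleportation requires 2 classical bits per qubit teleported.
299 qubit(s) -> 2 * 299 = 598 classical bits

598


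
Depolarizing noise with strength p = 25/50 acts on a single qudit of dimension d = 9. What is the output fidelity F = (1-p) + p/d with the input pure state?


F = (1-p) + p/d
= (1 - 0.5000) + 0.5000/9
= 0.5000 + 0.0556
= 0.5556

0.5556


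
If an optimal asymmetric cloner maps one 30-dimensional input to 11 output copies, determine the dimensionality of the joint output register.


Output space = H^(tensor 11) where dim(H) = 30
dim = 30^11
= 900 (after 2 factors)
= 27000 (after 3 factors)
= 810000 (after 4 factors)
= 24300000 (after 5 factors)
= 729000000 (after 6 factors)
= 21870000000 (after 7 factors)
= 656100000000 (after 8 factors)
= 19683000000000 (after 9 factors)
= 590490000000000 (after 10 factors)
= 17714700000000000 (after 11 factors)
= 17714700000000000

17714700000000000


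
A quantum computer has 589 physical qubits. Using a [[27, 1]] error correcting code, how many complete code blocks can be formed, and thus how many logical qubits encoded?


Each code block uses 27 physical qubits for 1 logical qubit(s).
Number of complete blocks = floor(589 / 27) = 21
Logical qubits = 21 * 1
= 21

21


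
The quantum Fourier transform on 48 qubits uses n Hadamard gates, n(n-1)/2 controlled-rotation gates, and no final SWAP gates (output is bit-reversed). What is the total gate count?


Hadamard gates: 48
Controlled rotations: n*(n-1)/2 = 48*47/2 = 1128
SWAP gates: 0 (omitted)
Total = 48 + 1128
= 1176

1176


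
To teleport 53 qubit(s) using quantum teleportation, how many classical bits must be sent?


Quantum teleportation requires 2 classical bits per qubit teleported.
53 qubit(s) -> 2 * 53 = 106 classical bits

106


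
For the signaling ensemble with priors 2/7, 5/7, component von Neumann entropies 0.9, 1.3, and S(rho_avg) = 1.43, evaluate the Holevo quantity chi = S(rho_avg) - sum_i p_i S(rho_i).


chi = S(rho) - sum_i p_i * S(rho_i)
Weighted entropy = 2/7 * 0.9 + 5/7 * 1.3
= 1.1857
chi = 1.43 - 1.1857
= 0.2443

0.2443


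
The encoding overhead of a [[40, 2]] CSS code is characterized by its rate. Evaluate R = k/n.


Code rate R = k/n
= 2/40
= 0.0500

0.0500


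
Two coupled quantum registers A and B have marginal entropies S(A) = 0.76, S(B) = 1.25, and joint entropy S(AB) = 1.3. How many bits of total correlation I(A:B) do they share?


I(A:B) = S(A) + S(B) - S(AB)
= 0.76 + 1.25 - 1.3
= 0.7100

0.7100


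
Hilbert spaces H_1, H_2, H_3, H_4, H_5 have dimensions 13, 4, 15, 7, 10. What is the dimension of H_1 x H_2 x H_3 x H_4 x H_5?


dim(H_1 x H_2 x H_3 x H_4 x H_5) = 13 * 4 * 15 * 7 * 10
= 52 * 15 * 7 * 10
= 780 * 7 * 10
= 5460 * 10
= 54600

54600


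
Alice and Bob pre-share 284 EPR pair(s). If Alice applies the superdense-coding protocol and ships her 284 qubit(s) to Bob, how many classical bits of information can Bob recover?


Superdense coding allows 2 classical bits per shared entangled pair.
284 pair(s) -> 2 * 284 = 568 classical bits

568


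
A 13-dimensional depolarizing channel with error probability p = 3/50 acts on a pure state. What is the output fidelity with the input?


F = (1-p) + p/d
= (1 - 0.0600) + 0.0600/13
= 0.9400 + 0.0046
= 0.9446

0.9446


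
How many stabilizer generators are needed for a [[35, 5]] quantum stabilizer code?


For an [[n,k]] stabilizer code:
Number of stabilizer generators = n - k
= 35 - 5
= 30

30


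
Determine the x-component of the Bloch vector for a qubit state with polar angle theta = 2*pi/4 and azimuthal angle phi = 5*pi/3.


theta = 1.5708, phi = 5.2360
r_x = sin(theta)*cos(phi) = 1.0000 * 0.5000
r_x = 0.5000

0.5000


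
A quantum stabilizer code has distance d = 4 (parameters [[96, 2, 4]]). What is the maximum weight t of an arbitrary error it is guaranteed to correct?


Code parameters: [[96, 2, 4]], distance d = 4.
Number of correctable errors = floor((d-1)/2)
= floor((4 - 1)/2)
= floor(3/2)
= 1

1


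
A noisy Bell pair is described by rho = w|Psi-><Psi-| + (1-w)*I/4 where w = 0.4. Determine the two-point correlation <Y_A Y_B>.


|Psi-> = (|01> - |10>)/sqrt(2)
For the pure Bell state, <Y_A Y_B> = -1 (Bell-state Pauli correlator).
The maximally-mixed part I/4 has tr(I/4 * P tensor P) = 0 for any traceless Pauli P.
So <Y_A Y_B>_rho = w * (-1) + (1 - w) * 0
= 0.4 * (-1)
= -0.4000

-0.4000


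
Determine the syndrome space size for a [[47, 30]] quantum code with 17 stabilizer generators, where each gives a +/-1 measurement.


Each stabilizer generator gives a binary (+1 or -1) measurement outcome.
With 17 independent generators:
Total syndromes = 2^17
= 131072

131072


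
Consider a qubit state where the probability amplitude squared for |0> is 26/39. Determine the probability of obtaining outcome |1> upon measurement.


|alpha|^2 = 26/39 = 0.6667
|beta|^2 = 1 - 26/39 = 13/39 = 0.3333
P(|1>) = |beta|^2 = 0.3333

0.3333


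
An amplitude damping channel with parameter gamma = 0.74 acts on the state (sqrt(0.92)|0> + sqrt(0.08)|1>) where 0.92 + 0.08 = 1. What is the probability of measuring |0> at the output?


For amplitude damping with parameter gamma on state sqrt(a)|0> + sqrt(b)|1>:
alpha^2 = 0.92, beta^2 = 0.08
P(|0>) = alpha^2 + gamma * beta^2
= 0.92 + 0.74 * 0.08
= 0.92 + 0.0592
= 0.9792

0.9792


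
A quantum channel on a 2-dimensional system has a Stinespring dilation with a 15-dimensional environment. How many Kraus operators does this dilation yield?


Tracing out the environment in an orthonormal basis {|i>_E} gives Kraus operators K_i = <i|_E U |0>_E.
Number of Kraus operators = dim(H_env) = d_env
= 15

15


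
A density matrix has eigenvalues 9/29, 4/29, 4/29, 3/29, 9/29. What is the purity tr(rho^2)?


tr(rho^2) = sum of eigenvalues squared
= (9/29)^2 + (4/29)^2 + (4/29)^2 + (3/29)^2 + (9/29)^2
= (81 + 16 + 16 + 9 + 81) / 841
= 203/841
= 0.2414

0.2414


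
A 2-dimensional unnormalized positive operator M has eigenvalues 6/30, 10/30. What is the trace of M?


tr(M) = sum of eigenvalues
= 6/30 + 10/30
= 16/30
= 0.5333

0.5333


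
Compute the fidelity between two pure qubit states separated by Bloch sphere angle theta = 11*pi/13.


For states separated by angle theta on Bloch sphere:
F = cos^2(theta/2)
theta = 11*pi/13 = 2.6583
theta/2 = 1.3291
cos(theta/2) = 0.2393
F = 0.0573

0.0573


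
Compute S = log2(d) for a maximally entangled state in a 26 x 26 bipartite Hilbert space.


For a maximally entangled state in d x d:
S = log2(d) = log2(26)
= 4.7004

4.7004


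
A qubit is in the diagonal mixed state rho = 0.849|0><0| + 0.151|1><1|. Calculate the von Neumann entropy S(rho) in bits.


S = -p*log2(p) - (1-p)*log2(1-p)
p = 0.8490, 1-p = 0.1510
= -0.8490 * log2(0.8490) - 0.1510 * log2(0.1510)
= -(-0.2005) - (-0.4118)
= 0.6123

0.6123


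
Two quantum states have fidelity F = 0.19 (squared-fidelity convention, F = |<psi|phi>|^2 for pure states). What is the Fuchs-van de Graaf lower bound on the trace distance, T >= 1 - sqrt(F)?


Fuchs-van de Graaf (squared-fidelity convention): 1 - sqrt(F) <= T <= sqrt(1 - F).
Lower bound: T >= 1 - sqrt(F)
sqrt(F) = sqrt(0.19) = 0.4359
T >= 1 - 0.4359
T >= 0.5641

0.5641


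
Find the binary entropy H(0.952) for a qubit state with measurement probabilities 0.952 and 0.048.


S = -p*log2(p) - (1-p)*log2(1-p)
p = 0.9520, 1-p = 0.0480
= -0.9520 * log2(0.9520) - 0.0480 * log2(0.0480)
= -(-0.0676) - (-0.2103)
= 0.2778

0.2778


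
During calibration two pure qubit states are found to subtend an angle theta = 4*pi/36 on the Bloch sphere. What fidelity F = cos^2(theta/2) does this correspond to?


For states separated by angle theta on Bloch sphere:
F = cos^2(theta/2)
theta = 4*pi/36 = 0.3491
theta/2 = 0.1745
cos(theta/2) = 0.9848
F = 0.9698

0.9698


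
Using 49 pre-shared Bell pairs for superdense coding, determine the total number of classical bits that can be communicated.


Superdense coding allows 2 classical bits per shared entangled pair.
49 pair(s) -> 2 * 49 = 98 classical bits

98


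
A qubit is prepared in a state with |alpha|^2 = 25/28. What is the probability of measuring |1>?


|alpha|^2 = 25/28 = 0.8929
|beta|^2 = 1 - 25/28 = 3/28 = 0.1071
P(|1>) = |beta|^2 = 0.1071

0.1071


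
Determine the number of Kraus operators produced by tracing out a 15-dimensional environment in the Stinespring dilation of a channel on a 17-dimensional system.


Tracing out the environment in an orthonormal basis {|i>_E} gives Kraus operators K_i = <i|_E U |0>_E.
Number of Kraus operators = dim(H_env) = d_env
= 15

15


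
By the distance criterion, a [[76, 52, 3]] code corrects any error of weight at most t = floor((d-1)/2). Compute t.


Code parameters: [[76, 52, 3]], distance d = 3.
Number of correctable errors = floor((d-1)/2)
= floor((3 - 1)/2)
= floor(2/2)
= 1

1


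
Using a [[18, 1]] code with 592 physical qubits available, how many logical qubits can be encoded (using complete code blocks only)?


Each code block uses 18 physical qubits for 1 logical qubit(s).
Number of complete blocks = floor(592 / 18) = 32
Logical qubits = 32 * 1
= 32

32


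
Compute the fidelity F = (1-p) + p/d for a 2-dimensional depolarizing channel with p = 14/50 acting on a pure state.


F = (1-p) + p/d
= (1 - 0.2800) + 0.2800/2
= 0.7200 + 0.1400
= 0.8600

0.8600


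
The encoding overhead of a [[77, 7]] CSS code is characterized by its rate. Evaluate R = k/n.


Code rate R = k/n
= 7/77
= 0.0909

0.0909


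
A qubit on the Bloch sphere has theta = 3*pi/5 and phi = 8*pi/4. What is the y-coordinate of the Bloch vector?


theta = 1.8850, phi = 6.2832
r_y = sin(theta)*sin(phi) = 0.9511 * 0.0000
r_y = 0.0000

0.0000


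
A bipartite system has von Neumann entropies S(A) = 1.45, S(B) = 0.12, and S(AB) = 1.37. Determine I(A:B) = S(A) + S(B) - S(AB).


I(A:B) = S(A) + S(B) - S(AB)
= 1.45 + 0.12 - 1.37
= 0.2000

0.2000


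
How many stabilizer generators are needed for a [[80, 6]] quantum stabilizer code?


For an [[n,k]] stabilizer code:
Number of stabilizer generators = n - k
= 80 - 6
= 74

74


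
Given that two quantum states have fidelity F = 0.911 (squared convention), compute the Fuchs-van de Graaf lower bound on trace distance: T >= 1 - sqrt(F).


Fuchs-van de Graaf (squared-fidelity convention): 1 - sqrt(F) <= T <= sqrt(1 - F).
Lower bound: T >= 1 - sqrt(F)
sqrt(F) = sqrt(0.911) = 0.9545
T >= 1 - 0.9545
T >= 0.0455

0.0455


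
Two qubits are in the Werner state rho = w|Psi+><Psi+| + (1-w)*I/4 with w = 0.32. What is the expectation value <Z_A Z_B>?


|Psi+> = (|01> + |10>)/sqrt(2)
For the pure Bell state, <Z_A Z_B> = -1 (Bell-state Pauli correlator).
The maximally-mixed part I/4 has tr(I/4 * P tensor P) = 0 for any traceless Pauli P.
So <Z_A Z_B>_rho = w * (-1) + (1 - w) * 0
= 0.32 * (-1)
= -0.3200

-0.3200


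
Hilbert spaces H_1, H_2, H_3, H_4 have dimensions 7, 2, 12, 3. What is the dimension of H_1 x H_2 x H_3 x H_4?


dim(H_1 x H_2 x H_3 x H_4) = 7 * 2 * 12 * 3
= 14 * 12 * 3
= 168 * 3
= 504

504


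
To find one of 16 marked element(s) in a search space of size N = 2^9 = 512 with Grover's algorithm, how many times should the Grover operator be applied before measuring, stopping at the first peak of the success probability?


After j Grover iterations the success probability is P(j) = sin^2((2j+1)*theta), where sin(theta) = sqrt(k/N).
N = 2^9 = 512, k = 16
sin(theta) = sqrt(k/N) = 0.1767766953
theta = arcsin(sqrt(k/N)) = 0.1777106008 rad
P(j) reaches its first maximum when (2j+1)*theta is as close as possible to pi/2, i.e. j = round(pi/(4*theta) - 1/2).
pi/(4*theta) - 1/2 = 3.9195
(For comparison, the common estimate pi/4 * sqrt(N/k) = 4.4429; the exact maximiser is used here.)
Optimal iterations = 4

4


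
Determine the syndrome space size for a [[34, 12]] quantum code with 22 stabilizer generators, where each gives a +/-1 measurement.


Each stabilizer generator gives a binary (+1 or -1) measurement outcome.
With 22 independent generators:
Total syndromes = 2^22
= 4194304

4194304


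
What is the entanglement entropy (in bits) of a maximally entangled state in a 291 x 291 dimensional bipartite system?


For a maximally entangled state in d x d:
S = log2(d) = log2(291)
= 8.1849

8.1849


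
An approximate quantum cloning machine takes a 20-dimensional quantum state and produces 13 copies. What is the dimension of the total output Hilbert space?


Output space = H^(tensor 13) where dim(H) = 20
dim = 20^13
= 400 (after 2 factors)
= 8000 (after 3 factors)
= 160000 (after 4 factors)
= 3200000 (after 5 factors)
= 64000000 (after 6 factors)
= 1280000000 (after 7 factors)
= 25600000000 (after 8 factors)
= 512000000000 (after 9 factors)
= 10240000000000 (after 10 factors)
= 204800000000000 (after 11 factors)
= 4096000000000000 (after 12 factors)
= 81920000000000000 (after 13 factors)
= 81920000000000000

81920000000000000


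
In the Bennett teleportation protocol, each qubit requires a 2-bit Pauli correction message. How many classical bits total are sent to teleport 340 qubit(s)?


Quantum teleportation requires 2 classical bits per qubit teleported.
340 qubit(s) -> 2 * 340 = 680 classical bits

680


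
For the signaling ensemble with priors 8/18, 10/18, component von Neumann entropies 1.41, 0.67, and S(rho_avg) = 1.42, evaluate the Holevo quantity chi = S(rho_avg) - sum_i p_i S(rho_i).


chi = S(rho) - sum_i p_i * S(rho_i)
Weighted entropy = 8/18 * 1.41 + 10/18 * 0.67
= 0.9989
chi = 1.42 - 0.9989
= 0.4211

0.4211
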